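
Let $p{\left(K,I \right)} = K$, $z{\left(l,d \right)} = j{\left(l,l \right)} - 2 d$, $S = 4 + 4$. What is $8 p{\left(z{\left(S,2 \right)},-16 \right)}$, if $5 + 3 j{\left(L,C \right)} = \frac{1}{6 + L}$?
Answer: $- \frac{316}{7} \approx -45.143$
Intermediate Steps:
$j{\left(L,C \right)} = - \frac{5}{3} + \frac{1}{3 \left(6 + L\right)}$
$S = 8$
$z{\left(l,d \right)} = - 2 d + \frac{-29 - 5 l}{3 \left(6 + l\right)}$ ($z{\left(l,d \right)} = \frac{-29 - 5 l}{3 \left(6 + l\right)} - 2 d = - 2 d + \frac{-29 - 5 l}{3 \left(6 + l\right)}$)
$8 p{\left(z{\left(S,2 \right)},-16 \right)} = 8 \frac{-29 - 40 - 12 \left(6 + 8\right)}{3 \left(6 + 8\right)} = 8 \frac{-29 - 40 - 12 \cdot 14}{3 \cdot 14} = 8 \cdot \frac{1}{3} \cdot \frac{1}{14} \left(-29 - 40 - 168\right) = 8 \cdot \frac{1}{3} \cdot \frac{1}{14} \left(-237\right) = 8 \left(- \frac{79}{14}\right) = - \frac{316}{7}$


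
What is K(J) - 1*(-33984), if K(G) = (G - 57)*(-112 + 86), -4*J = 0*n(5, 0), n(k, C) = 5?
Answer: 35466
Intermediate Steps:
J = 0 (J = -0*5 = -¼*0 = 0)
K(G) = 1482 - 26*G (K(G) = (-57 + G)*(-26) = 1482 - 26*G)
K(J) - 1*(-33984) = (1482 - 26*0) - 1*(-33984) = (1482 + 0) + 33984 = 1482 + 33984 = 35466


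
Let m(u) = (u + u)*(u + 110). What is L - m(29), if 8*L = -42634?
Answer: -53565/4 ≈ -13391.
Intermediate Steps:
L = -21317/4 (L = (1/8)*(-42634) = -21317/4 ≈ -5329.3)
m(u) = 2*u*(110 + u) (m(u) = (2*u)*(110 + u) = 2*u*(110 + u))
L - m(29) = -21317/4 - 2*29*(110 + 29) = -21317/4 - 2*29*139 = -21317/4 - 1*8062 = -21317/4 - 8062 = -53565/4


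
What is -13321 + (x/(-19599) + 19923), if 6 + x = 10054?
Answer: 129382550/19599 ≈ 6601.5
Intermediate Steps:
x = 10048 (x = -6 + 10054 = 10048)
-13321 + (x/(-19599) + 19923) = -13321 + (10048/(-19599) + 19923) = -13321 + (10048*(-1/19599) + 19923) = -13321 + (-10048/19599 + 19923) = -13321 + 390460829/19599 = 129382550/19599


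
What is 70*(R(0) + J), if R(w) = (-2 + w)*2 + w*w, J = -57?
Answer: -4270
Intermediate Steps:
R(w) = -4 + w**2 + 2*w (R(w) = (-4 + 2*w) + w**2 = -4 + w**2 + 2*w)
70*(R(0) + J) = 70*((-4 + 0**2 + 2*0) - 57) = 70*((-4 + 0 + 0) - 57) = 70*(-4 - 57) = 70*(-61) = -4270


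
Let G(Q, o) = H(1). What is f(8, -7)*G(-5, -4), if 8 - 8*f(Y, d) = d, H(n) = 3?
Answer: 45/8 ≈ 5.6250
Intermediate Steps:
G(Q, o) = 3
f(Y, d) = 1 - d/8
f(8, -7)*G(-5, -4) = (1 - 1/8*(-7))*3 = (1 + 7/8)*3 = (15/8)*3 = 45/8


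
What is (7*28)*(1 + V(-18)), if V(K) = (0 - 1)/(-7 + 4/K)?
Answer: 14504/65 ≈ 223.14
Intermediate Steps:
V(K) = -1/(-7 + 4/K)
(7*28)*(1 + V(-18)) = (7*28)*(1 - 18/(-4 + 7*(-18))) = 196*(1 - 18/(-4 - 126)) = 196*(1 - 18/(-130)) = 196*(1 - 18*(-1/130)) = 196*(1 + 9/65) = 196*(74/65) = 14504/65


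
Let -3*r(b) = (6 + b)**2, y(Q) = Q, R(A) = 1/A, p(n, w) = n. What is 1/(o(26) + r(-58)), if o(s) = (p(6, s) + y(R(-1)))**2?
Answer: -3/2629 ≈ -0.0011411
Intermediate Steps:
o(s) = 25 (o(s) = (6 + 1/(-1))**2 = (6 - 1)**2 = 5**2 = 25)
r(b) = -(6 + b)**2/3
1/(o(26) + r(-58)) = 1/(25 - (6 - 58)**2/3) = 1/(25 - 1/3*(-52)**2) = 1/(25 - 1/3*2704) = 1/(25 - 2704/3) = 1/(-2629/3) = -3/2629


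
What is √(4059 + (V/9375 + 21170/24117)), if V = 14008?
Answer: √4101066888658405/1004875 ≈ 63.729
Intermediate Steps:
√(4059 + (V/9375 + 21170/24117)) = √(4059 + (14008/9375 + 21170/24117)) = √(4059 + 59588854/25121875) = √(102029279479/25121875) = √4101066888658405/1004875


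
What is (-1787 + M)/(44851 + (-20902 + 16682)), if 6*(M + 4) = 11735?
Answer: 989/243786 ≈ 0.0040568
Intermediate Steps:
M = 11711/6 (M = -4 + (⅙)*11735 = -4 + 11735/6 = 11711/6 ≈ 1951.8)
(-1787 + M)/(44851 + (-20902 + 16682)) = (-1787 + 11711/6)/(44851 + (-20902 + 16682)) = 989/(6*(44851 - 4220)) = (989/6)/40631 = (989/6)*(1/40631) = 989/243786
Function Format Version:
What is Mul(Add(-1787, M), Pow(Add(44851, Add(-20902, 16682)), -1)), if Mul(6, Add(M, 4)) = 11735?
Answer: Rational(989, 243786) ≈ 0.0040568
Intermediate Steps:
M = Rational(11711, 6) (M = Add(-4, Mul(Rational(1, 6), 11735)) = Add(-4, Rational(11735, 6)) = Rational(11711, 6) ≈ 1951.8)
Mul(Add(-1787, M), Pow(Add(44851, Add(-20902, 16682)), -1)) = Mul(Add(-1787, Rational(11711, 6)), Pow(Add(44851, Add(-20902, 16682)), -1)) = Mul(Rational(989, 6), Pow(Add(44851, -4220), -1)) = Mul(Rational(989, 6), Pow(40631, -1)) = Mul(Rational(989, 6), Rational(1, 40631)) = Rational(989, 243786)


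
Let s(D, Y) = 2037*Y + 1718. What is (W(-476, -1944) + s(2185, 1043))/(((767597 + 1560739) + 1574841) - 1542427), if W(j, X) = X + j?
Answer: 2123889/2360750 ≈ 0.89967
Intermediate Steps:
s(D, Y) = 1718 + 2037*Y
(W(-476, -1944) + s(2185, 1043))/(((767597 + 1560739) + 1574841) - 1542427) = ((-1944 - 476) + (1718 + 2037*1043))/(((767597 + 1560739) + 1574841) - 1542427) = (-2420 + (1718 + 2124591))/((2328336 + 1574841) - 1542427) = (-2420 + 2126309)/(3903177 - 1542427) = 2123889/2360750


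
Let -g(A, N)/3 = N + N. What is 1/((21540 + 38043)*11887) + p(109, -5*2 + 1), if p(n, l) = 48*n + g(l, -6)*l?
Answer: 3476155397869/708263121 ≈ 4908.0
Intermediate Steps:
g(A, N) = -6*N (g(A, N) = -3*(N + N) = -6*N)
p(n, l) = 36*l + 48*n (p(n, l) = 48*n + (-6*(-6))*l = 48*n + 36*l = 36*l + 48*n)
1/((21540 + 38043)*11887) + p(109, -5*2 + 1) = 1/((21540 + 38043)*11887) + (36*(-5*2 + 1) + 48*109) = (1/11887)/59583 + (36*(-10 + 1) + 5232) = (1/59583)*(1/11887) + (36*(-9) + 5232) = 1/708263121 + (-324 + 5232) = 1/708263121 + 4908 = 3476155397869/708263121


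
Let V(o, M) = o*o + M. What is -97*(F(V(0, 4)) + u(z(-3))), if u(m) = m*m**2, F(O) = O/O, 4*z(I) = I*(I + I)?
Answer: -71489/8 ≈ -8936.1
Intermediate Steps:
V(o, M) = M + o**2 (V(o, M) = o**2 + M = M + o**2)
z(I) = I**2/2 (z(I) = (I*(I + I))/4 = (I*(2*I))/4 = (2*I**2)/4 = I**2/2)
F(O) = 1
u(m) = m**3
-97*(F(V(0, 4)) + u(z(-3))) = -97*(1 + ((1/2)*(-3)**2)**3) = -97*(1 + ((1/2)*9)**3) = -97*(1 + (9/2)**3) = -97*(1 + 729/8) = -97*737/8 = -71489/8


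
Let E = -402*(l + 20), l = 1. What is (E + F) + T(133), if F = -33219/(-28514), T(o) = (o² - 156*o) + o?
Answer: -324113933/28514 ≈ -11367.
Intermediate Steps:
T(o) = o² - 155*o
E = -8442 (E = -402*(1 + 20) = -402*21 = -8442)
F = 33219/28514 (F = -33219*(-1/28514) = 33219/28514 ≈ 1.1650)
(E + F) + T(133) = (-8442 + 33219/28514) + 133*(-155 + 133) = -240681969/28514 + 133*(-22) = -240681969/28514 - 2926 = -324113933/28514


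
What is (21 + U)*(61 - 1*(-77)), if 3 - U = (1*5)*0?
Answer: 3312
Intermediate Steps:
U = 3 (U = 3 - 1*5*0 = 3 - 5*0 = 3 - 1*0 = 3 + 0 = 3)
(21 + U)*(61 - 1*(-77)) = (21 + 3)*(61 - 1*(-77)) = 24*(61 + 77) = 24*138 = 3312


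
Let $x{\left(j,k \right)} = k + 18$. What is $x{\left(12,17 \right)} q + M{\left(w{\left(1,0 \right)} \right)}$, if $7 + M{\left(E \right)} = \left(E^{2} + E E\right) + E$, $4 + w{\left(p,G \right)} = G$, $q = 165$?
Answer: $5796$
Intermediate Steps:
$x{\left(j,k \right)} = 18 + k$
$w{\left(p,G \right)} = -4 + G$
$M{\left(E \right)} = -7 + E + 2 E^{2}$ ($M{\left(E \right)} = -7 + \left(\left(E^{2} + E E\right) + E\right) = -7 + \left(\left(E^{2} + E^{2}\right) + E\right) = -7 + \left(2 E^{2} + E\right) = -7 + \left(E + 2 E^{2}\right) = -7 + E + 2 E^{2}$)
$x{\left(12,17 \right)} q + M{\left(w{\left(1,0 \right)} \right)} = \left(18 + 17\right) 165 + \left(-7 + \left(-4 + 0\right) + 2 \left(-4 + 0\right)^{2}\right) = 35 \cdot 165 - \left(11 - 32\right) = 5775 - -21 = 5775 + 21 = 5796$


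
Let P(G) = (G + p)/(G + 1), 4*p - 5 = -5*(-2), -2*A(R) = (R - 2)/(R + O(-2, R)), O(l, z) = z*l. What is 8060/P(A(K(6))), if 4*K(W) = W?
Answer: 80600/43 ≈ 1874.4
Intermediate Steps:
K(W) = W/4
O(l, z) = l*z
A(R) = (-2 + R)/(2*R) (A(R) = -(R - 2)/(2*(R - 2*R)) = -(-2 + R)/(2*((-R))) = -(-2 + R)*(-1/R)/2 = -(-1)*(-2 + R)/(2*R) = (-2 + R)/(2*R))
p = 15/4 (p = 5/4 + (-5*(-2))/4 = 5/4 + (1/4)*10 = 5/4 + 5/2 = 15/4 ≈ 3.7500)
P(G) = (15/4 + G)/(1 + G) (P(G) = (G + 15/4)/(G + 1) = (15/4 + G)/(1 + G))
8060/P(A(K(6))) = 8060/(((15/4 + (-2 + (1/4)*6)/(2*(((1/4)*6))))/(1 + (-2 + (1/4)*6)/(2*(((1/4)*6)))))) = 8060/(((15/4 + (-2 + 3/2)/(2*(3/2)))/(1 + (-2 + 3/2)/(2*(3/2))))) = 8060/(((15/4 + (1/2)*(2/3)*(-1/2))/(1 + (1/2)*(2/3)*(-1/2)))) = 8060/(((15/4 - 1/6)/(1 - 1/6))) = 8060/(((43/12)/(5/6))) = 8060/(((6/5)*(43/12))) = 8060/(43/10) = 8060*(10/43) = 80600/43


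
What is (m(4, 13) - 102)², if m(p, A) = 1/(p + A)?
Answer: 3003289/289 ≈ 10392.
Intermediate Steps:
m(p, A) = 1/(A + p)
(m(4, 13) - 102)² = (1/(13 + 4) - 102)² = (1/17 - 102)² = (-1733/17)² = 3003289/289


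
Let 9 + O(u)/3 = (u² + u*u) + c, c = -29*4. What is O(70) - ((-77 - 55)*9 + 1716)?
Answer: 28497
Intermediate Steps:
c = -116
O(u) = -375 + 6*u² (O(u) = -27 + 3*((u² + u*u) - 116) = -27 + 3*((u² + u²) - 116) = -27 + 3*(2*u² - 116) = -27 + 3*(-116 + 2*u²) = -27 + (-348 + 6*u²) = -375 + 6*u²)
O(70) - ((-77 - 55)*9 + 1716) = (-375 + 6*70²) - ((-77 - 55)*9 + 1716) = (-375 + 6*4900) - (-132*9 + 1716) = (-375 + 29400) - (-1188 + 1716) = 29025 - 1*528 = 29025 - 528 = 28497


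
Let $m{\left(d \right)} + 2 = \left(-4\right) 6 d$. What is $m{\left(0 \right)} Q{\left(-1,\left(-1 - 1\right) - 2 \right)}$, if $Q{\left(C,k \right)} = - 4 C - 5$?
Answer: $2$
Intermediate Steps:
$m{\left(d \right)} = -2 - 24 d$ ($m{\left(d \right)} = -2 + \left(-4\right) 6 d = -2 - 24 d$)
$Q{\left(C,k \right)} = -5 - 4 C$
$m{\left(0 \right)} Q{\left(-1,\left(-1 - 1\right) - 2 \right)} = \left(-2 - 0\right) \left(-5 - -4\right) = \left(-2 + 0\right) \left(-5 + 4\right) = \left(-2\right) \left(-1\right) = 2$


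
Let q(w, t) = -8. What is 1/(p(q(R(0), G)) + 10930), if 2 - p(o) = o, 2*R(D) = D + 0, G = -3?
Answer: 1/10940 ≈ 9.1408e-5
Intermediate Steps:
R(D) = D/2 (R(D) = (D + 0)/2 = D/2)
p(o) = 2 - o
1/(p(q(R(0), G)) + 10930) = 1/((2 - 1*(-8)) + 10930) = 1/((2 + 8) + 10930) = 1/(10 + 10930) = 1/10940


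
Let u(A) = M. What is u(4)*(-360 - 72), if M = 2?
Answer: -864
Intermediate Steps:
u(A) = 2
u(4)*(-360 - 72) = 2*(-360 - 72) = 2*(-432) = -864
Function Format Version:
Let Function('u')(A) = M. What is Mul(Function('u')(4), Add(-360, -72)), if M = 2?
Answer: -864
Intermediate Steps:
Function('u')(A) = 2
Mul(Function('u')(4), Add(-360, -72)) = Mul(2, Add(-360, -72)) = Mul(2, -432) = -864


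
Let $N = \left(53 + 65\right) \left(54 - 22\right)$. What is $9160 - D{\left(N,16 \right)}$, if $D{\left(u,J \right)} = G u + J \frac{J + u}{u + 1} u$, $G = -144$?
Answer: $\frac{619740312}{1259} \approx 4.9225 \cdot 10^{5}$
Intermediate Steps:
$N = 3776$ ($N = 118 \cdot 32 = 3776$)
$D{\left(u,J \right)} = - 144 u + \frac{J u \left(J + u\right)}{1 + u}$ ($D{\left(u,J \right)} = - 144 u + J \frac{J + u}{u + 1} u = - 144 u + J \frac{J + u}{1 + u} u = - 144 u + \frac{J \left(J + u\right)}{1 + u} u = - 144 u + \frac{J u \left(J + u\right)}{1 + u}$)
$9160 - D{\left(N,16 \right)} = 9160 - \frac{3776 \left(-144 + 16^{2} - 543744 + 16 \cdot 3776\right)}{1 + 3776} = 9160 - \frac{3776 \left(-144 + 256 - 543744 + 60416\right)}{3777} = 9160 - 3776 \cdot \frac{1}{3777} \left(-483216\right) = 9160 - - \frac{608207872}{1259} = 9160 + \frac{608207872}{1259} = \frac{619740312}{1259}$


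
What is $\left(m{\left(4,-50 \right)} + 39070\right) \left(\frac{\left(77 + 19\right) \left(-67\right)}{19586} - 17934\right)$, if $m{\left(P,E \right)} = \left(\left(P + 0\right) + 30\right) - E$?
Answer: $- \frac{6876651397212}{9793} \approx -7.022 \cdot 10^{8}$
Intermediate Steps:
$m{\left(P,E \right)} = 30 + P - E$ ($m{\left(P,E \right)} = \left(P + 30\right) - E = \left(30 + P\right) - E = 30 + P - E$)
$\left(m{\left(4,-50 \right)} + 39070\right) \left(\frac{\left(77 + 19\right) \left(-67\right)}{19586} - 17934\right) = \left(\left(30 + 4 - -50\right) + 39070\right) \left(\frac{\left(77 + 19\right) \left(-67\right)}{19586} - 17934\right) = \left(\left(30 + 4 + 50\right) + 39070\right) \left(96 \left(-67\right) \frac{1}{19586} - 17934\right) = \left(84 + 39070\right) \left(\left(-6432\right) \frac{1}{19586} - 17934\right) = 39154 \left(- \frac{3216}{9793} - 17934\right) = 39154 \left(- \frac{175630878}{9793}\right) = - \frac{6876651397212}{9793}$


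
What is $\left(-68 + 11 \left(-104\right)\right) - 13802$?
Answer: $-15014$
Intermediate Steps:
$\left(-68 + 11 \left(-104\right)\right) - 13802 = \left(-68 - 1144\right) - 13802 = -1212 - 13802 = -15014$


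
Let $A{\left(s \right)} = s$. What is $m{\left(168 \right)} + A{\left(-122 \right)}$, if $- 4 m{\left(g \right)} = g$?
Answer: $-164$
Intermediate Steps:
$m{\left(g \right)} = - \frac{g}{4}$
$m{\left(168 \right)} + A{\left(-122 \right)} = \left(- \frac{1}{4}\right) 168 - 122 = -42 - 122 = -164$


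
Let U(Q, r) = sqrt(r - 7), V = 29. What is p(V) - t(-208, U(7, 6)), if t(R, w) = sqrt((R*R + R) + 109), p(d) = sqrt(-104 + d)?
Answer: -sqrt(43165) + 5*I*sqrt(3) ≈ -207.76 + 8.6602*I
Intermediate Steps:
U(Q, r) = sqrt(-7 + r)
t(R, w) = sqrt(109 + R + R**2) (t(R, w) = sqrt((R**2 + R) + 109) = sqrt((R + R**2) + 109) = sqrt(109 + R + R**2))
p(V) - t(-208, U(7, 6)) = sqrt(-104 + 29) - sqrt(109 - 208 + (-208)**2) = sqrt(-75) - sqrt(109 - 208 + 43264) = 5*I*sqrt(3) - sqrt(43165) = -sqrt(43165) + 5*I*sqrt(3)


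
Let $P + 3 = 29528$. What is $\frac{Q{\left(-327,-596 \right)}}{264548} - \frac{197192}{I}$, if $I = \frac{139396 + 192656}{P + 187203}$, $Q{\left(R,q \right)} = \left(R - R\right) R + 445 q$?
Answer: $- \frac{706630205682293}{5490230781} \approx -1.2871 \cdot 10^{5}$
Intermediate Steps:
$P = 29525$ ($P = -3 + 29528 = 29525$)
$Q{\left(R,q \right)} = 445 q$ ($Q{\left(R,q \right)} = 0 R + 445 q = 0 + 445 q = 445 q$)
$I = \frac{83013}{54182}$ ($I = \frac{139396 + 192656}{29525 + 187203} = \frac{332052}{216728} = 332052 \cdot \frac{1}{216728} = \frac{83013}{54182} \approx 1.5321$)
$\frac{Q{\left(-327,-596 \right)}}{264548} - \frac{197192}{I} = \frac{445 \left(-596\right)}{264548} - \frac{197192}{\frac{83013}{54182}} = \left(-265220\right) \frac{1}{264548} - \frac{10684256944}{83013} = - \frac{66305}{66137} - \frac{10684256944}{83013} = - \frac{706630205682293}{5490230781}$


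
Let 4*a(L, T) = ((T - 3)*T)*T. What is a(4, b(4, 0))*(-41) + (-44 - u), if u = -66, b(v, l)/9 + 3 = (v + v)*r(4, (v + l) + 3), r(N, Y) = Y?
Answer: -2210899249/2 ≈ -1.1054e+9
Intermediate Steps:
b(v, l) = -27 + 18*v*(3 + l + v) (b(v, l) = -27 + 9*((v + v)*((v + l) + 3)) = -27 + 9*((2*v)*((l + v) + 3)) = -27 + 9*((2*v)*(3 + l + v)) = -27 + 9*(2*v*(3 + l + v)) = -27 + 18*v*(3 + l + v))
a(L, T) = T**2*(-3 + T)/4 (a(L, T) = (((T - 3)*T)*T)/4 = (((-3 + T)*T)*T)/4 = ((T*(-3 + T))*T)/4 = (T**2*(-3 + T))/4 = T**2*(-3 + T)/4)
a(4, b(4, 0))*(-41) + (-44 - u) = ((-27 + 18*4*(3 + 0 + 4))**2*(-3 + (-27 + 18*4*(3 + 0 + 4)))/4)*(-41) + (-44 - 1*(-66)) = ((-27 + 18*4*7)**2*(-3 + (-27 + 18*4*7))/4)*(-41) + (-44 + 66) = ((-27 + 504)**2*(-3 + (-27 + 504))/4)*(-41) + 22 = ((1/4)*477**2*(-3 + 477))*(-41) + 22 = ((1/4)*227529*474)*(-41) + 22 = (53924373/2)*(-41) + 22 = -2210899293/2 + 22 = -2210899249/2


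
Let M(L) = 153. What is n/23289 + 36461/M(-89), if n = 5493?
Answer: 283326886/1187739 ≈ 238.54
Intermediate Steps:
n/23289 + 36461/M(-89) = 5493/23289 + 36461/153 = 5493*(1/23289) + 36461*(1/153) = 1831/7763 + 36461/153 = 283326886/1187739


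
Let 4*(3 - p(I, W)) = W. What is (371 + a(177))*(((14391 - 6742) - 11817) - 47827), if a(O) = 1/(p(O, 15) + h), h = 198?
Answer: -15220132385/789 ≈ -1.9290e+7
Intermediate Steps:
p(I, W) = 3 - W/4
a(O) = 4/789 (a(O) = 1/((3 - ¼*15) + 198) = 1/((3 - 15/4) + 198) = 1/(-¾ + 198) = 1/(789/4) = 4/789)
(371 + a(177))*(((14391 - 6742) - 11817) - 47827) = (371 + 4/789)*(((14391 - 6742) - 11817) - 47827) = 292723*((7649 - 11817) - 47827)/789 = 292723*(-4168 - 47827)/789 = (292723/789)*(-51995) = -15220132385/789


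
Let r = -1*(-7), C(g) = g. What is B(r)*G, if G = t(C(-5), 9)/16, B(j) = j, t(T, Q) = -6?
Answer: -21/8 ≈ -2.6250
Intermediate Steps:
r = 7
G = -3/8 (G = -6/16 = -6*1/16 = -3/8 ≈ -0.37500)
B(r)*G = 7*(-3/8) = -21/8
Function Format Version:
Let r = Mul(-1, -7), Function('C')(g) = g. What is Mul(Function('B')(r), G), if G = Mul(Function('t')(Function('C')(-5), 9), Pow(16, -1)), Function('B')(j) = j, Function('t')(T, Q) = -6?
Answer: Rational(-21, 8) ≈ -2.6250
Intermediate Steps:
r = 7
G = Rational(-3, 8) (G = Mul(-6, Pow(16, -1)) = Mul(-6, Rational(1, 16)) = Rational(-3, 8) ≈ -0.37500)
Mul(Function('B')(r), G) = Mul(7, Rational(-3, 8)) = Rational(-21, 8)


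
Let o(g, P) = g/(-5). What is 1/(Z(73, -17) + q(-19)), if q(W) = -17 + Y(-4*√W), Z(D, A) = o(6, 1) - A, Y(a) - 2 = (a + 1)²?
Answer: 5*I/(-1511*I + 40*√19) ≈ -0.0032656 + 0.00037682*I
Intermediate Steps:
Y(a) = 2 + (1 + a)² (Y(a) = 2 + (a + 1)² = 2 + (1 + a)²)
o(g, P) = -g/5 (o(g, P) = g*(-⅕) = -g/5)
Z(D, A) = -6/5 - A (Z(D, A) = -⅕*6 - A = -6/5 - A)
q(W) = -15 + (1 - 4*√W)² (q(W) = -17 + (2 + (1 - 4*√W)²) = -15 + (1 - 4*√W)²)
1/(Z(73, -17) + q(-19)) = 1/((-6/5 - 1*(-17)) + (-15 + (-1 + 4*√(-19))²)) = 1/((-6/5 + 17) + (-15 + (-1 + 4*(I*√19))²)) = 1/(79/5 + (-15 + (-1 + 4*I*√19)²)) = 1/(⅘ + (-1 + 4*I*√19)²)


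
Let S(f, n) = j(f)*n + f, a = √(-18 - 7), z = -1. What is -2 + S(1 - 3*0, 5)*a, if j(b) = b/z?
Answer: -2 - 20*I ≈ -2.0 - 20.0*I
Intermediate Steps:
a = 5*I (a = √(-25) = 5*I ≈ 5.0*I)
j(b) = -b (j(b) = b/(-1) = b*(-1) = -b)
S(f, n) = f - f*n (S(f, n) = (-f)*n + f = -f*n + f = f - f*n)
-2 + S(1 - 3*0, 5)*a = -2 + ((1 - 3*0)*(1 - 1*5))*(5*I) = -2 + ((1 + 0)*(1 - 5))*(5*I) = -2 + (1*(-4))*(5*I) = -2 - 20*I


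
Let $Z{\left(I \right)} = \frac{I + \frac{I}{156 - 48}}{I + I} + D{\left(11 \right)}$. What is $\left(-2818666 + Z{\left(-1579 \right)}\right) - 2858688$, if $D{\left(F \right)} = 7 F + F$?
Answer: $- \frac{1226289347}{216} \approx -5.6773 \cdot 10^{6}$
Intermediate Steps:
$D{\left(F \right)} = 8 F$
$Z{\left(I \right)} = \frac{19117}{216}$ ($Z{\left(I \right)} = \frac{I + \frac{I}{156 - 48}}{I + I} + 8 \cdot 11 = \frac{I + \frac{I}{156 - 48}}{2 I} + 88 = \left(I + \frac{I}{108}\right) \frac{1}{2 I} + 88 = \frac{109 I}{108} \frac{1}{2 I} + 88 = \frac{109}{216} + 88 = \frac{19117}{216}$)
$\left(-2818666 + Z{\left(-1579 \right)}\right) - 2858688 = \left(-2818666 + \frac{19117}{216}\right) - 2858688 = - \frac{608812739}{216} - 2858688 = - \frac{1226289347}{216}$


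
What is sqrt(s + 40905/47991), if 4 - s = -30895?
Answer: sqrt(7907396093186)/15997 ≈ 175.78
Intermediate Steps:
s = 30899 (s = 4 - 1*(-30895) = 4 + 30895 = 30899)
sqrt(s + 40905/47991) = sqrt(30899 + 40905/47991) = sqrt(30899 + 40905*(1/47991)) = sqrt(30899 + 13635/15997) = sqrt(494304938/15997) = sqrt(7907396093186)/15997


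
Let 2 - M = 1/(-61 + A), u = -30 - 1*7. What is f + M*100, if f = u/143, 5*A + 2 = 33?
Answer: 3948881/19591 ≈ 201.57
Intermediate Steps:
A = 31/5 (A = -⅖ + (⅕)*33 = -⅖ + 33/5 = 31/5 ≈ 6.2000)
u = -37 (u = -30 - 7 = -37)
M = 553/274 (M = 2 - 1/(-61 + 31/5) = 2 - 1/(-274/5) = 2 - 1*(-5/274) = 2 + 5/274 = 553/274 ≈ 2.0182)
f = -37/143 ≈ -0.25874
f + M*100 = -37/143 + (553/274)*100 = -37/143 + 27650/137 = 3948881/19591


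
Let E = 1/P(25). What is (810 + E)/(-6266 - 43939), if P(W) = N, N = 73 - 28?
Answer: -36451/2259225 ≈ -0.016134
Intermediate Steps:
N = 45
P(W) = 45
E = 1/45 ≈ 0.022222
(810 + E)/(-6266 - 43939) = (810 + 1/45)/(-6266 - 43939) = (36451/45)/(-50205) = (36451/45)*(-1/50205) = -36451/2259225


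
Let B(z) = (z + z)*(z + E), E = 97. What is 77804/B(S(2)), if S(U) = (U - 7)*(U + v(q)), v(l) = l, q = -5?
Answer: 19451/840 ≈ 23.156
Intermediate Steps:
S(U) = (-7 + U)*(-5 + U) (S(U) = (U - 7)*(U - 5) = (-7 + U)*(-5 + U))
B(z) = 2*z*(97 + z) (B(z) = (z + z)*(z + 97) = (2*z)*(97 + z) = 2*z*(97 + z))
77804/B(S(2)) = 77804/((2*(35 + 2² - 12*2)*(97 + (35 + 2² - 12*2)))) = 77804/((2*(35 + 4 - 24)*(97 + (35 + 4 - 24)))) = 77804/((2*15*(97 + 15))) = 77804/((2*15*112)) = 77804/3360 = 77804*(1/3360) = 19451/840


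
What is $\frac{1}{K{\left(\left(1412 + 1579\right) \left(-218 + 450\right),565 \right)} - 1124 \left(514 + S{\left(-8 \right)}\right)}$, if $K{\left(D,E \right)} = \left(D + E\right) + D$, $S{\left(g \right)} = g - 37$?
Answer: $\frac{1}{861233} \approx 1.1611 \cdot 10^{-6}$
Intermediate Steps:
$S{\left(g \right)} = -37 + g$
$K{\left(D,E \right)} = E + 2 D$
$\frac{1}{K{\left(\left(1412 + 1579\right) \left(-218 + 450\right),565 \right)} - 1124 \left(514 + S{\left(-8 \right)}\right)} = \frac{1}{\left(565 + 2 \left(1412 + 1579\right) \left(-218 + 450\right)\right) - 1124 \left(514 - 45\right)} = \frac{1}{\left(565 + 2 \cdot 2991 \cdot 232\right) - 1124 \left(514 - 45\right)} = \frac{1}{\left(565 + 2 \cdot 693912\right) - 527156} = \frac{1}{\left(565 + 1387824\right) - 527156} = \frac{1}{1388389 - 527156} = \frac{1}{861233}$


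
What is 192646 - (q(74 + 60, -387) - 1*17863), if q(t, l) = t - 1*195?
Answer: 210570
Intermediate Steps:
q(t, l) = -195 + t (q(t, l) = t - 195 = -195 + t)
192646 - (q(74 + 60, -387) - 1*17863) = 192646 - ((-195 + (74 + 60)) - 1*17863) = 192646 - ((-195 + 134) - 17863) = 192646 - (-61 - 17863) = 192646 - 1*(-17924) = 192646 + 17924 = 210570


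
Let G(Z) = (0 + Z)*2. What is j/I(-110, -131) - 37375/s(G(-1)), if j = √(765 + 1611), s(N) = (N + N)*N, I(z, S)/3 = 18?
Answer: -37375/8 + √66/9 ≈ -4671.0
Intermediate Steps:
I(z, S) = 54 (I(z, S) = 3*18 = 54)
G(Z) = 2*Z (G(Z) = Z*2 = 2*Z)
s(N) = 2*N² (s(N) = (2*N)*N = 2*N²)
j = 6*√66 (j = √2376 = 6*√66 ≈ 48.744)
j/I(-110, -131) - 37375/s(G(-1)) = (6*√66)/54 - 37375/(2*(2*(-1))²) = (6*√66)*(1/54) - 37375/(2*(-2)²) = √66/9 - 37375/(2*4) = √66/9 - 37375/8 = -37375/8 + √66/9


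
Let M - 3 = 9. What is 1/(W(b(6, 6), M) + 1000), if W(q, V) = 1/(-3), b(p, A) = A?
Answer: 3/2999 ≈ 0.0010003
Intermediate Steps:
M = 12 (M = 3 + 9 = 12)
W(q, V) = -⅓
1/(W(b(6, 6), M) + 1000) = 1/(-⅓ + 1000) = 1/(2999/3) = 3/2999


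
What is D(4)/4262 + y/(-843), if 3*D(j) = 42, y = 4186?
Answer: -8914465/1796433 ≈ -4.9623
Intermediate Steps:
D(j) = 14 (D(j) = (⅓)*42 = 14)
D(4)/4262 + y/(-843) = 14/4262 + 4186/(-843) = 14*(1/4262) + 4186*(-1/843) = 7/2131 - 4186/843 = -8914465/1796433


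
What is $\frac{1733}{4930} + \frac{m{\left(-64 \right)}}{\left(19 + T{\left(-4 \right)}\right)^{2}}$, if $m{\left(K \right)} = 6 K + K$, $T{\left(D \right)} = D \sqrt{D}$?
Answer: $- \frac{4034623}{10476250} - \frac{136192 i}{180625} \approx -0.38512 - 0.754 i$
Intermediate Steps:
$T{\left(D \right)} = D^{\frac{3}{2}}$
$m{\left(K \right)} = 7 K$
$\frac{1733}{4930} + \frac{m{\left(-64 \right)}}{\left(19 + T{\left(-4 \right)}\right)^{2}} = \frac{1733}{4930} + \frac{7 \left(-64\right)}{\left(19 + \left(-4\right)^{\frac{3}{2}}\right)^{2}} = 1733 \cdot \frac{1}{4930} - \frac{448}{\left(19 - 8 i\right)^{2}} = \frac{1733}{4930} - \frac{448}{\left(19 - 8 i\right)^{2}}$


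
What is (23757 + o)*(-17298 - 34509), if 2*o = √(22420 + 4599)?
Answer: -1230778899 - 51807*√27019/2 ≈ -1.2350e+9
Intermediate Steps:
o = √27019/2 (o = √(22420 + 4599)/2 = √27019/2 ≈ 82.187)
(23757 + o)*(-17298 - 34509) = (23757 + √27019/2)*(-17298 - 34509) = (23757 + √27019/2)*(-51807) = -1230778899 - 51807*√27019/2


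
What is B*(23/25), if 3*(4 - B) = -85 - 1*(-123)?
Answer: -598/75 ≈ -7.9733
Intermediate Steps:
B = -26/3 (B = 4 - (-85 - 1*(-123))/3 = 4 - (-85 + 123)/3 = 4 - ⅓*38 = 4 - 38/3 = -26/3 ≈ -8.6667)
B*(23/25) = -598/(3*25) = -26/3*23/25 = -598/75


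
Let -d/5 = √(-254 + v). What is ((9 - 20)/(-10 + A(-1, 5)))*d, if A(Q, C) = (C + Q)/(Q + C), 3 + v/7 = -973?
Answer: -55*I*√7086/9 ≈ -514.42*I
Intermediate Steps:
v = -6832 (v = -21 + 7*(-973) = -21 - 6811 = -6832)
d = -5*I*√7086 (d = -5*√(-254 - 6832) = -5*I*√7086 ≈ -420.89*I)
A(Q, C) = 1 (A(Q, C) = (C + Q)/(C + Q) = 1)
((9 - 20)/(-10 + A(-1, 5)))*d = ((9 - 20)/(-10 + 1))*(-5*I*√7086) = (-11/(-9))*(-5*I*√7086) = (-11*(-⅑))*(-5*I*√7086) = 11*(-5*I*√7086)/9 = -55*I*√7086/9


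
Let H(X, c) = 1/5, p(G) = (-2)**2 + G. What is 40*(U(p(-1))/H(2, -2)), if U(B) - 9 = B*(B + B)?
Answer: 5400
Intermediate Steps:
p(G) = 4 + G
H(X, c) = 1/5
U(B) = 9 + 2*B**2 (U(B) = 9 + B*(B + B) = 9 + B*(2*B) = 9 + 2*B**2)
40*(U(p(-1))/H(2, -2)) = 40*((9 + 2*(4 - 1)**2)/(1/5)) = 40*((9 + 2*3**2)*5) = 40*((9 + 2*9)*5) = 40*((9 + 18)*5) = 40*(27*5) = 40*135 = 5400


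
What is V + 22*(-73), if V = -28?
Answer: -1634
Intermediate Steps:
V + 22*(-73) = -28 + 22*(-73) = -28 - 1606 = -1634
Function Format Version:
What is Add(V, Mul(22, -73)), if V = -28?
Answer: -1634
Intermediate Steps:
Add(V, Mul(22, -73)) = Add(-28, Mul(22, -73)) = Add(-28, -1606) = -1634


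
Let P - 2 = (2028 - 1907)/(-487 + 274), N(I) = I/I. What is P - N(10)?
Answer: 92/213 ≈ 0.43192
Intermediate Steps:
N(I) = 1
P = 305/213 (P = 2 + (2028 - 1907)/(-487 + 274) = 2 + 121/(-213) = 2 + 121*(-1/213) = 2 - 121/213 = 305/213 ≈ 1.4319)
P - N(10) = 305/213 - 1*1 = 305/213 - 1 = 92/213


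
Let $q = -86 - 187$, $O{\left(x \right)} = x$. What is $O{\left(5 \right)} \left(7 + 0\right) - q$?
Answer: $308$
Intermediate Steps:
$q = -273$ ($q = -86 - 187 = -273$)
$O{\left(5 \right)} \left(7 + 0\right) - q = 5 \left(7 + 0\right) - -273 = 5 \cdot 7 + 273 = 35 + 273 = 308$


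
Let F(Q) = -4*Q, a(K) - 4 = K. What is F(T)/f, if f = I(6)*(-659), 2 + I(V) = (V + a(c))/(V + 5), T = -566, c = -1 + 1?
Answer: 6226/1977 ≈ 3.1492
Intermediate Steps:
c = 0
a(K) = 4 + K
I(V) = -2 + (4 + V)/(5 + V) (I(V) = -2 + (V + (4 + 0))/(V + 5) = -2 + (V + 4)/(5 + V) = -2 + (4 + V)/(5 + V))
f = 7908/11 (f = ((-6 - 1*6)/(5 + 6))*(-659) = ((-6 - 6)/11)*(-659) = ((1/11)*(-12))*(-659) = -12/11*(-659) = 7908/11 ≈ 718.91)
F(T)/f = (-4*(-566))/(7908/11) = 2264*(11/7908) = 6226/1977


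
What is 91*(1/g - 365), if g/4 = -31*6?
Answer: -24712051/744 ≈ -33215.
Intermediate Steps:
g = -744 (g = 4*(-31*6) = 4*(-186) = -744)
91*(1/g - 365) = 91*(1/(-744) - 365) = 91*(-1/744 - 365) = 91*(-271561/744) = -24712051/744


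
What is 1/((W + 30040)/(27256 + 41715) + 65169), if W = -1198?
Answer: 68971/4494799941 ≈ 1.5345e-5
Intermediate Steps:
1/((W + 30040)/(27256 + 41715) + 65169) = 1/((-1198 + 30040)/(27256 + 41715) + 65169) = 1/(28842/68971 + 65169) = 1/(4494799941/68971) = 68971/4494799941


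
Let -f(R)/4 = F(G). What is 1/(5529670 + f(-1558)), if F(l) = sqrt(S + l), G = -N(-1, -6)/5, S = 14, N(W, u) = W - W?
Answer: 2764835/15288625154338 + sqrt(14)/7644312577169 ≈ 1.8084e-7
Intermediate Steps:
N(W, u) = 0
G = 0 (G = -0/5 = -1*0 = 0)
F(l) = sqrt(14 + l)
f(R) = -4*sqrt(14) (f(R) = -4*sqrt(14 + 0) = -4*sqrt(14))
1/(5529670 + f(-1558)) = 1/(5529670 - 4*sqrt(14))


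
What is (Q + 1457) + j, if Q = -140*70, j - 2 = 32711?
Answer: 24370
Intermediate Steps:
j = 32713 (j = 2 + 32711 = 32713)
Q = -9800
(Q + 1457) + j = (-9800 + 1457) + 32713 = -8343 + 32713 = 24370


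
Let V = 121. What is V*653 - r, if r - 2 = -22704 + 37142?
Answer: 64573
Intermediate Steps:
r = 14440 (r = 2 + (-22704 + 37142) = 2 + 14438 = 14440)
V*653 - r = 121*653 - 1*14440 = 79013 - 14440 = 64573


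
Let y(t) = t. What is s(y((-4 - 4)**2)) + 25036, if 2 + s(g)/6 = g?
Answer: 25408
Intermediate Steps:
s(g) = -12 + 6*g
s(y((-4 - 4)**2)) + 25036 = (-12 + 6*(-4 - 4)**2) + 25036 = (-12 + 6*(-8)**2) + 25036 = (-12 + 6*64) + 25036 = (-12 + 384) + 25036 = 372 + 25036 = 25408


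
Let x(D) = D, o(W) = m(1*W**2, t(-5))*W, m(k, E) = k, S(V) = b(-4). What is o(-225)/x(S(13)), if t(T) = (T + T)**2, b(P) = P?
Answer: 11390625/4 ≈ 2.8477e+6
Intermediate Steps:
S(V) = -4
t(T) = 4*T**2 (t(T) = (2*T)**2 = 4*T**2)
o(W) = W**3 (o(W) = (1*W**2)*W = W**2*W = W**3)
o(-225)/x(S(13)) = (-225)**3/(-4) = -11390625*(-1/4) = 11390625/4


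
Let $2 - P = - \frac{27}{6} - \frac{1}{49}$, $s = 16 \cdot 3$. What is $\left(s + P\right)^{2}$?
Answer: $\frac{28547649}{9604} \approx 2972.5$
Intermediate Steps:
$s = 48$
$P = \frac{639}{98}$ ($P = 2 - \left(- \frac{27}{6} - \frac{1}{49}\right) = 2 - \left(\left(-27\right) \frac{1}{6} - \frac{1}{49}\right) = 2 - \left(- \frac{9}{2} - \frac{1}{49}\right) = 2 - - \frac{443}{98} = 2 + \frac{443}{98} = \frac{639}{98} \approx 6.5204$)
$\left(s + P\right)^{2} = \left(48 + \frac{639}{98}\right)^{2} = \left(\frac{5343}{98}\right)^{2} = \frac{28547649}{9604}$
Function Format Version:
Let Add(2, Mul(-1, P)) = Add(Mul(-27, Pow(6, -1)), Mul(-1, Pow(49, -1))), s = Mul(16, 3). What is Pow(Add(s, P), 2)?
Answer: Rational(28547649, 9604) ≈ 2972.5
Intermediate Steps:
s = 48
P = Rational(639, 98) (P = Add(2, Mul(-1, Add(Mul(-27, Pow(6, -1)), Mul(-1, Pow(49, -1))))) = Add(2, Mul(-1, Add(Mul(-27, Rational(1, 6)), Mul(-1, Rational(1, 49))))) = Add(2, Mul(-1, Add(Rational(-9, 2), Rational(-1, 49)))) = Add(2, Mul(-1, Rational(-443, 98))) = Add(2, Rational(443, 98)) = Rational(639, 98) ≈ 6.5204)
Pow(Add(s, P), 2) = Pow(Add(48, Rational(639, 98)), 2) = Pow(Rational(5343, 98), 2) = Rational(28547649, 9604)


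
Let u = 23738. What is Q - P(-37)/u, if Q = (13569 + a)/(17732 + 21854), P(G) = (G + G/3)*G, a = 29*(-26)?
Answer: 347917237/1409538702 ≈ 0.24683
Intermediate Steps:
a = -754
P(G) = 4*G²/3 (P(G) = (G + G*(⅓))*G = (G + G/3)*G = (4*G/3)*G = 4*G²/3)
Q = 12815/39586 (Q = (13569 - 754)/(17732 + 21854) = 12815/39586 ≈ 0.32373)
Q - P(-37)/u = 12815/39586 - (4/3)*(-37)²/23738 = 12815/39586 - (4/3)*1369/23738 = 12815/39586 - 5476/(3*23738) = 12815/39586 - 1*2738/35607 = 12815/39586 - 2738/35607 = 347917237/1409538702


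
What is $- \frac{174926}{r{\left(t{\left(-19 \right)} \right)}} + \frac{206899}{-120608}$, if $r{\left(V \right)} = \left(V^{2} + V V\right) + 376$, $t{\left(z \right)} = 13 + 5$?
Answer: $- \frac{332958431}{1929728} \approx -172.54$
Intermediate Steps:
$t{\left(z \right)} = 18$
$r{\left(V \right)} = 376 + 2 V^{2}$ ($r{\left(V \right)} = \left(V^{2} + V^{2}\right) + 376 = 2 V^{2} + 376 = 376 + 2 V^{2}$)
$- \frac{174926}{r{\left(t{\left(-19 \right)} \right)}} + \frac{206899}{-120608} = - \frac{174926}{376 + 2 \cdot 18^{2}} + \frac{206899}{-120608} = - \frac{174926}{376 + 2 \cdot 324} + 206899 \left(- \frac{1}{120608}\right) = - \frac{174926}{376 + 648} - \frac{206899}{120608} = - \frac{174926}{1024} - \frac{206899}{120608} = \left(-174926\right) \frac{1}{1024} - \frac{206899}{120608} = - \frac{87463}{512} - \frac{206899}{120608} = - \frac{332958431}{1929728}$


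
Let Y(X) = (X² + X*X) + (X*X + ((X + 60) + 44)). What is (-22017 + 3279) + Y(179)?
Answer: 77668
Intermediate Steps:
Y(X) = 104 + X + 3*X² (Y(X) = (X² + X²) + (X² + ((60 + X) + 44)) = 2*X² + (X² + (104 + X)) = 2*X² + (104 + X + X²) = 104 + X + 3*X²)
(-22017 + 3279) + Y(179) = (-22017 + 3279) + (104 + 179 + 3*179²) = -18738 + (104 + 179 + 3*32041) = -18738 + (104 + 179 + 96123) = -18738 + 96406 = 77668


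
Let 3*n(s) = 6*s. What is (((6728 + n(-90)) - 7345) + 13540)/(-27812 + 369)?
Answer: -12743/27443 ≈ -0.46434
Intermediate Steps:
n(s) = 2*s (n(s) = (6*s)/3 = 2*s)
(((6728 + n(-90)) - 7345) + 13540)/(-27812 + 369) = (((6728 + 2*(-90)) - 7345) + 13540)/(-27812 + 369) = (((6728 - 180) - 7345) + 13540)/(-27443) = ((6548 - 7345) + 13540)*(-1/27443) = (-797 + 13540)*(-1/27443) = 12743*(-1/27443) = -12743/27443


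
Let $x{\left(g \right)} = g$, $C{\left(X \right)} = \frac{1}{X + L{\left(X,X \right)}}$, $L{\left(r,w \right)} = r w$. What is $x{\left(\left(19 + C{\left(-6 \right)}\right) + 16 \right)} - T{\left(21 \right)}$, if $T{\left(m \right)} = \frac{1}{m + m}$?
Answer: $\frac{3676}{105} \approx 35.01$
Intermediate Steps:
$C{\left(X \right)} = \frac{1}{X + X^{2}}$ ($C{\left(X \right)} = \frac{1}{X + X X} = \frac{1}{X + X^{2}}$)
$T{\left(m \right)} = \frac{1}{2 m}$
$x{\left(\left(19 + C{\left(-6 \right)}\right) + 16 \right)} - T{\left(21 \right)} = \left(\left(19 + \frac{1}{\left(-6\right) \left(1 - 6\right)}\right) + 16\right) - \frac{1}{2 \cdot 21} = \left(\left(19 - \frac{1}{6 \left(-5\right)}\right) + 16\right) - \frac{1}{2} \cdot \frac{1}{21} = \left(\left(19 - - \frac{1}{30}\right) + 16\right) - \frac{1}{42} = \left(\left(19 + \frac{1}{30}\right) + 16\right) - \frac{1}{42} = \left(\frac{571}{30} + 16\right) - \frac{1}{42} = \frac{1051}{30} - \frac{1}{42} = \frac{3676}{105}$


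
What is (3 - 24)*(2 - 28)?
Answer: 546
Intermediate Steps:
(3 - 24)*(2 - 28) = -21*(-26) = 546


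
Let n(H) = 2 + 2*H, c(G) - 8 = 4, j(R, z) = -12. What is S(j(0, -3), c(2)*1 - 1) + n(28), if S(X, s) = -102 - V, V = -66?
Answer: 22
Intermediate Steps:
c(G) = 12 (c(G) = 8 + 4 = 12)
S(X, s) = -36 (S(X, s) = -102 - 1*(-66) = -102 + 66 = -36)
S(j(0, -3), c(2)*1 - 1) + n(28) = -36 + (2 + 2*28) = -36 + (2 + 56) = -36 + 58 = 22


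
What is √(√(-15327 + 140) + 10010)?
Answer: √(10010 + I*√15187) ≈ 100.05 + 0.6159*I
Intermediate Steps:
√(√(-15327 + 140) + 10010) = √(√(-15187) + 10010) = √(I*√15187 + 10010) = √(10010 + I*√15187)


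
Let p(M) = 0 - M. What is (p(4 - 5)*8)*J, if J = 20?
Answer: 160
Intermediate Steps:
p(M) = -M
(p(4 - 5)*8)*J = (-(4 - 5)*8)*20 = (-1*(-1)*8)*20 = (1*8)*20 = 8*20 = 160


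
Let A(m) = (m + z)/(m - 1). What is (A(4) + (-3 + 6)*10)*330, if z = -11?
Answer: 9130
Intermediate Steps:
A(m) = (-11 + m)/(-1 + m) (A(m) = (m - 11)/(m - 1) = (-11 + m)/(-1 + m))
(A(4) + (-3 + 6)*10)*330 = ((-11 + 4)/(-1 + 4) + (-3 + 6)*10)*330 = (-7/3 + 3*10)*330 = ((⅓)*(-7) + 30)*330 = (-7/3 + 30)*330 = (83/3)*330 = 9130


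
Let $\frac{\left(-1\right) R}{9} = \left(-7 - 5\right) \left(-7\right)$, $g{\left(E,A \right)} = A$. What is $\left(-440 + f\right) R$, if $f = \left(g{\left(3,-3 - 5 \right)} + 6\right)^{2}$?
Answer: $329616$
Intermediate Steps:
$f = 4$ ($f = \left(\left(-3 - 5\right) + 6\right)^{2} = \left(-8 + 6\right)^{2} = \left(-2\right)^{2} = 4$)
$R = -756$ ($R = - 9 \left(-7 - 5\right) \left(-7\right) = - 9 \left(\left(-12\right) \left(-7\right)\right) = \left(-9\right) 84 = -756$)
$\left(-440 + f\right) R = \left(-440 + 4\right) \left(-756\right) = \left(-436\right) \left(-756\right) = 329616$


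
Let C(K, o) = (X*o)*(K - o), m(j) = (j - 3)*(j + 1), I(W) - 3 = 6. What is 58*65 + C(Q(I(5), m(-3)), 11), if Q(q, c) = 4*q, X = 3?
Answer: 4595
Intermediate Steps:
I(W) = 9 (I(W) = 3 + 6 = 9)
m(j) = (1 + j)*(-3 + j) (m(j) = (-3 + j)*(1 + j) = (1 + j)*(-3 + j))
C(K, o) = 3*o*(K - o) (C(K, o) = (3*o)*(K - o) = 3*o*(K - o))
58*65 + C(Q(I(5), m(-3)), 11) = 58*65 + 3*11*(4*9 - 1*11) = 3770 + 3*11*(36 - 11) = 3770 + 3*11*25 = 3770 + 825 = 4595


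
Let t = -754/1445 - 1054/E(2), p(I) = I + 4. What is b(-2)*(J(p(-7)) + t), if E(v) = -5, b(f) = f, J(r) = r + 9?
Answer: -625044/1445 ≈ -432.56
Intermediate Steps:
p(I) = 4 + I
J(r) = 9 + r
t = 303852/1445 (t = -754/1445 - 1054/(-5) = -754*1/1445 - 1054*(-⅕) = -754/1445 + 1054/5 = 303852/1445 ≈ 210.28)
b(-2)*(J(p(-7)) + t) = -2*((9 + (4 - 7)) + 303852/1445) = -2*((9 - 3) + 303852/1445) = -2*(6 + 303852/1445) = -2*312522/1445 = -625044/1445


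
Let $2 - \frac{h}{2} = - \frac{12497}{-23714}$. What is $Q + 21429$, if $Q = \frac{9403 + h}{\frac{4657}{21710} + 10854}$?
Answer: $\frac{358538699909883}{16730794787} \approx 21430.0$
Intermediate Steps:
$h = \frac{34931}{11857}$ ($h = 4 - 2 \left(- \frac{12497}{-23714}\right) = 4 - 2 \left(\left(-12497\right) \left(- \frac{1}{23714}\right)\right) = 4 - \frac{12497}{11857} = \frac{34931}{11857} \approx 2.946$)
$Q = \frac{14498419260}{16730794787}$ ($Q = \frac{9403 + \frac{34931}{11857}}{\frac{4657}{21710} + 10854} = \frac{111526302}{11857 \left(4657 \cdot \frac{1}{21710} + 10854\right)} = \frac{111526302}{11857 \left(\frac{4657}{21710} + 10854\right)} = \frac{111526302}{11857 \cdot \frac{235644997}{21710}} = \frac{111526302}{11857} \cdot \frac{21710}{235644997} = \frac{14498419260}{16730794787} \approx 0.86657$)
$Q + 21429 = \frac{14498419260}{16730794787} + 21429 = \frac{358538699909883}{16730794787}$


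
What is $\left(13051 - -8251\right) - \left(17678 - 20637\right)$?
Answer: $24261$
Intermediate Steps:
$\left(13051 - -8251\right) - \left(17678 - 20637\right) = \left(13051 + 8251\right) - -2959 = 21302 + 2959 = 24261$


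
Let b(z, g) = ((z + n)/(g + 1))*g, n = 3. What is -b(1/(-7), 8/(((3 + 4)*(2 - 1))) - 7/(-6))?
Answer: -1940/973 ≈ -1.9938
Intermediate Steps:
b(z, g) = g*(3 + z)/(1 + g) (b(z, g) = ((z + 3)/(g + 1))*g = ((3 + z)/(1 + g))*g = g*(3 + z)/(1 + g))
-b(1/(-7), 8/(((3 + 4)*(2 - 1))) - 7/(-6)) = -(8/(((3 + 4)*(2 - 1))) - 7/(-6))*(3 + 1/(-7))/(1 + (8/(((3 + 4)*(2 - 1))) - 7/(-6))) = -(8/((7*1)) - 7*(-⅙))*(3 - ⅐)/(1 + (8/((7*1)) - 7*(-⅙))) = -(8/7 + 7/6)*20/((1 + (8/7 + 7/6))*7) = -97*20/(42*(1 + 97/42)*7) = -97*20/(42*139/42*7) = -97*42*20/(42*139*7) = -1*1940/973 = -1940/973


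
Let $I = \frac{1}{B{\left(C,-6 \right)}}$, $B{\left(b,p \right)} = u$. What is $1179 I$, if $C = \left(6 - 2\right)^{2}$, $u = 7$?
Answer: $\frac{1179}{7} \approx 168.43$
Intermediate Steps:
$C = 16$ ($C = 4^{2} = 16$)
$B{\left(b,p \right)} = 7$
$I = \frac{1}{7} \approx 0.14286$
$1179 I = 1179 \cdot \frac{1}{7} = \frac{1179}{7}$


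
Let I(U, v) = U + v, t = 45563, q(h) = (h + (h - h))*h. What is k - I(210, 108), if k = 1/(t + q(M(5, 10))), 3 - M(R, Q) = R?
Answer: -14490305/45567 ≈ -318.00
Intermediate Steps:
M(R, Q) = 3 - R
q(h) = h**2 (q(h) = (h + 0)*h = h*h = h**2)
k = 1/45567 (k = 1/(45563 + (3 - 1*5)**2) = 1/(45563 + (3 - 5)**2) = 1/(45563 + (-2)**2) = 1/(45563 + 4) = 1/45567 ≈ 2.1946e-5)
k - I(210, 108) = 1/45567 - (210 + 108) = 1/45567 - 1*318 = 1/45567 - 318 = -14490305/45567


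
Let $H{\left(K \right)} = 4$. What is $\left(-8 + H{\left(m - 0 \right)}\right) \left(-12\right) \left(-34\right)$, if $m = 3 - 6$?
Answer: $-1632$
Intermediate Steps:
$m = -3$ ($m = 3 - 6 = -3$)
$\left(-8 + H{\left(m - 0 \right)}\right) \left(-12\right) \left(-34\right) = \left(-8 + 4\right) \left(-12\right) \left(-34\right) = \left(-4\right) \left(-12\right) \left(-34\right) = 48 \left(-34\right) = -1632$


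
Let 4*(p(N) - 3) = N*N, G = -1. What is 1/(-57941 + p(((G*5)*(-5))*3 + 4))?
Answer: -4/225511 ≈ -1.7738e-5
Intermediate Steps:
p(N) = 3 + N²/4 (p(N) = 3 + (N*N)/4 = 3 + N²/4)
1/(-57941 + p(((G*5)*(-5))*3 + 4)) = 1/(-57941 + (3 + ((-1*5*(-5))*3 + 4)²/4)) = 1/(-57941 + (3 + (-5*(-5)*3 + 4)²/4)) = 1/(-57941 + (3 + (25*3 + 4)²/4)) = 1/(-57941 + (3 + (75 + 4)²/4)) = 1/(-57941 + (3 + (¼)*79²)) = 1/(-57941 + (3 + (¼)*6241)) = 1/(-57941 + (3 + 6241/4)) = 1/(-57941 + 6253/4) = 1/(-225511/4) = -4/225511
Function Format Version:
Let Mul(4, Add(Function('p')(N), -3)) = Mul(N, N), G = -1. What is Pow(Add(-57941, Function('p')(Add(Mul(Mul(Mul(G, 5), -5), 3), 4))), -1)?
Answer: Rational(-4, 225511) ≈ -1.7738e-5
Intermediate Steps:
Function('p')(N) = Add(3, Mul(Rational(1, 4), Pow(N, 2))) (Function('p')(N) = Add(3, Mul(Rational(1, 4), Mul(N, N))) = Add(3, Mul(Rational(1, 4), Pow(N, 2))))
Pow(Add(-57941, Function('p')(Add(Mul(Mul(Mul(G, 5), -5), 3), 4))), -1) = Pow(Add(-57941, Add(3, Mul(Rational(1, 4), Pow(Add(Mul(Mul(Mul(-1, 5), -5), 3), 4), 2)))), -1) = Pow(Add(-57941, Add(3, Mul(Rational(1, 4), Pow(Add(Mul(Mul(-5, -5), 3), 4), 2)))), -1) = Pow(Add(-57941, Add(3, Mul(Rational(1, 4), Pow(Add(Mul(25, 3), 4), 2)))), -1) = Pow(Add(-57941, Add(3, Mul(Rational(1, 4), Pow(Add(75, 4), 2)))), -1) = Pow(Add(-57941, Add(3, Mul(Rational(1, 4), Pow(79, 2)))), -1) = Pow(Add(-57941, Add(3, Mul(Rational(1, 4), 6241))), -1) = Pow(Add(-57941, Add(3, Rational(6241, 4))), -1) = Pow(Add(-57941, Rational(6253, 4)), -1) = Pow(Rational(-225511, 4), -1) = Rational(-4, 225511)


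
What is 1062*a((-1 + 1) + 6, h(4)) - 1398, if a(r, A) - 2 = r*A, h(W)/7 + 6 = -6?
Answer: -534522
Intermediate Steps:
h(W) = -84 (h(W) = -42 + 7*(-6) = -42 - 42 = -84)
a(r, A) = 2 + A*r (a(r, A) = 2 + r*A = 2 + A*r)
1062*a((-1 + 1) + 6, h(4)) - 1398 = 1062*(2 - 84*((-1 + 1) + 6)) - 1398 = 1062*(2 - 84*(0 + 6)) - 1398 = 1062*(2 - 84*6) - 1398 = 1062*(2 - 504) - 1398 = 1062*(-502) - 1398 = -533124 - 1398 = -534522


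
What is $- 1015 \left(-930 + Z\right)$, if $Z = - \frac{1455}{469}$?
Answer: $\frac{63455625}{67} \approx 9.471 \cdot 10^{5}$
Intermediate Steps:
$Z = - \frac{1455}{469}$ ($Z = \left(-1455\right) \frac{1}{469} = - \frac{1455}{469} \approx -3.1023$)
$- 1015 \left(-930 + Z\right) = - 1015 \left(-930 - \frac{1455}{469}\right) = \left(-1015\right) \left(- \frac{437625}{469}\right) = \frac{63455625}{67}$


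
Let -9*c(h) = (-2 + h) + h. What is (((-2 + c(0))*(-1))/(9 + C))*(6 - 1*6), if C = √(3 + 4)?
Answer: 0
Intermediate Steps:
C = √7 ≈ 2.6458
c(h) = 2/9 - 2*h/9 (c(h) = -((-2 + h) + h)/9 = -(-2 + 2*h)/9 = 2/9 - 2*h/9)
(((-2 + c(0))*(-1))/(9 + C))*(6 - 1*6) = (((-2 + (2/9 - 2/9*0))*(-1))/(9 + √7))*(6 - 1*6) = (((-2 + (2/9 + 0))*(-1))/(9 + √7))*(6 - 6) = (((-2 + 2/9)*(-1))/(9 + √7))*0 = ((-16/9*(-1))/(9 + √7))*0 = (16/(9*(9 + √7)))*0 = 0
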